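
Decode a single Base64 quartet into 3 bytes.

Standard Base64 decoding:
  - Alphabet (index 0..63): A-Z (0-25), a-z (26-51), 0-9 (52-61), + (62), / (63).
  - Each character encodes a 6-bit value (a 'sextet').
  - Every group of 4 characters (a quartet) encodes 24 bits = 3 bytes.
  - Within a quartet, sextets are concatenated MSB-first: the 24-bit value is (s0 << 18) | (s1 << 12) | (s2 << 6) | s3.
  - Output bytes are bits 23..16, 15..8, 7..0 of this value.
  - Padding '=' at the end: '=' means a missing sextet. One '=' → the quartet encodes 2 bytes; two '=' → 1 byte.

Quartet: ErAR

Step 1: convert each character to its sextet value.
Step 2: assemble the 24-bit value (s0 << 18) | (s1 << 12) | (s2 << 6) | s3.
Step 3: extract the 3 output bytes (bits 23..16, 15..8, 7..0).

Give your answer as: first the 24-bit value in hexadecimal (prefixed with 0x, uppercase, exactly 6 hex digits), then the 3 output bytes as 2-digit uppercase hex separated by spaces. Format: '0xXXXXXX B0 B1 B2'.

Answer: 0x12B011 12 B0 11

Derivation:
Sextets: E=4, r=43, A=0, R=17
24-bit: (4<<18) | (43<<12) | (0<<6) | 17
      = 0x100000 | 0x02B000 | 0x000000 | 0x000011
      = 0x12B011
Bytes: (v>>16)&0xFF=12, (v>>8)&0xFF=B0, v&0xFF=11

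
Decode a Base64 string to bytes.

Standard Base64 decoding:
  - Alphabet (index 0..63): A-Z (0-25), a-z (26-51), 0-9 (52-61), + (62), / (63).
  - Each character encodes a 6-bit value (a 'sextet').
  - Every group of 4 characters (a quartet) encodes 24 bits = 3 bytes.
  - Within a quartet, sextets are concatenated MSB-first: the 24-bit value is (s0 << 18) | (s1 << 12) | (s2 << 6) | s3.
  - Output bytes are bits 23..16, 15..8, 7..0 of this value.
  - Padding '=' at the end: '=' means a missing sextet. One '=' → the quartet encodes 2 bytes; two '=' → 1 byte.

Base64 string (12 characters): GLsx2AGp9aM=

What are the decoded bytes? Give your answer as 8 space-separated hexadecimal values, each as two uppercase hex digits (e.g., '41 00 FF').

After char 0 ('G'=6): chars_in_quartet=1 acc=0x6 bytes_emitted=0
After char 1 ('L'=11): chars_in_quartet=2 acc=0x18B bytes_emitted=0
After char 2 ('s'=44): chars_in_quartet=3 acc=0x62EC bytes_emitted=0
After char 3 ('x'=49): chars_in_quartet=4 acc=0x18BB31 -> emit 18 BB 31, reset; bytes_emitted=3
After char 4 ('2'=54): chars_in_quartet=1 acc=0x36 bytes_emitted=3
After char 5 ('A'=0): chars_in_quartet=2 acc=0xD80 bytes_emitted=3
After char 6 ('G'=6): chars_in_quartet=3 acc=0x36006 bytes_emitted=3
After char 7 ('p'=41): chars_in_quartet=4 acc=0xD801A9 -> emit D8 01 A9, reset; bytes_emitted=6
After char 8 ('9'=61): chars_in_quartet=1 acc=0x3D bytes_emitted=6
After char 9 ('a'=26): chars_in_quartet=2 acc=0xF5A bytes_emitted=6
After char 10 ('M'=12): chars_in_quartet=3 acc=0x3D68C bytes_emitted=6
Padding '=': partial quartet acc=0x3D68C -> emit F5 A3; bytes_emitted=8

Answer: 18 BB 31 D8 01 A9 F5 A3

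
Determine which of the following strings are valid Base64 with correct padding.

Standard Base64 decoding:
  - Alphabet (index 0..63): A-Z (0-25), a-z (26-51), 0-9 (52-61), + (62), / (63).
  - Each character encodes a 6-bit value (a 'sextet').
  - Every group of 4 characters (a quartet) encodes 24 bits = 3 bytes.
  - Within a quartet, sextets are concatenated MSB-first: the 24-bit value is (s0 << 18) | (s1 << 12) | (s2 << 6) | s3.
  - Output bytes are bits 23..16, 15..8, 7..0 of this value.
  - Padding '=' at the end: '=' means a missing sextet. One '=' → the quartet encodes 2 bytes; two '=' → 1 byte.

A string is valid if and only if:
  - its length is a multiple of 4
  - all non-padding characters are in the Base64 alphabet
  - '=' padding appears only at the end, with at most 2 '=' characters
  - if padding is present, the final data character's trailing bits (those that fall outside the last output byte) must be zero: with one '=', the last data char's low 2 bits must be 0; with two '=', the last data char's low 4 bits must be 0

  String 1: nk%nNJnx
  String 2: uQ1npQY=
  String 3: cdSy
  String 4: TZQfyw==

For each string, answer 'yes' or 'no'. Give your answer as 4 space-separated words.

String 1: 'nk%nNJnx' → invalid (bad char(s): ['%'])
String 2: 'uQ1npQY=' → valid
String 3: 'cdSy' → valid
String 4: 'TZQfyw==' → valid

Answer: no yes yes yes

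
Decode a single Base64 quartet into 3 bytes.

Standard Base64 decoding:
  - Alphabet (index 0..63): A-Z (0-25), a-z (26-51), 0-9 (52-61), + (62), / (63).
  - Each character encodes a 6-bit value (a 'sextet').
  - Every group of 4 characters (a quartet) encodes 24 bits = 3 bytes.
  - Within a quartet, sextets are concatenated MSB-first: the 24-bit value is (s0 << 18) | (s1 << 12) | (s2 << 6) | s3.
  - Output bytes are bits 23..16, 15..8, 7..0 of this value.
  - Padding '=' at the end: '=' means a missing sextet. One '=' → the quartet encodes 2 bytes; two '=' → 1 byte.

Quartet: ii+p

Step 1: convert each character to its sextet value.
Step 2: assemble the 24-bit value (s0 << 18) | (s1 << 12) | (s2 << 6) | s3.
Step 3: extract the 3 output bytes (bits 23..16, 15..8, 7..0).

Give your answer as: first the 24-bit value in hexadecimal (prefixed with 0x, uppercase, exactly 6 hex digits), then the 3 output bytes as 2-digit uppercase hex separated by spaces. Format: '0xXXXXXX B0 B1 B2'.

Sextets: i=34, i=34, +=62, p=41
24-bit: (34<<18) | (34<<12) | (62<<6) | 41
      = 0x880000 | 0x022000 | 0x000F80 | 0x000029
      = 0x8A2FA9
Bytes: (v>>16)&0xFF=8A, (v>>8)&0xFF=2F, v&0xFF=A9

Answer: 0x8A2FA9 8A 2F A9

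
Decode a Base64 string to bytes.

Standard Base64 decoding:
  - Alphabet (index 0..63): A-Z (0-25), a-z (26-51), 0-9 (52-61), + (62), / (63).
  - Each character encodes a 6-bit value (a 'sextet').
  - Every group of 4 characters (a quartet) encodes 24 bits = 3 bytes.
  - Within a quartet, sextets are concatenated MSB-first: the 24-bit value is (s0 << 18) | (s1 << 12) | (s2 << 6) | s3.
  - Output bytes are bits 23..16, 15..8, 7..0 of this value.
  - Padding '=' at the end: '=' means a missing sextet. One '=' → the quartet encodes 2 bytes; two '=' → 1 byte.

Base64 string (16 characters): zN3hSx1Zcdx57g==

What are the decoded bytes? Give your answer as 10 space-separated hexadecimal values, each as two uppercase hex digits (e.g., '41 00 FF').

Answer: CC DD E1 4B 1D 59 71 DC 79 EE

Derivation:
After char 0 ('z'=51): chars_in_quartet=1 acc=0x33 bytes_emitted=0
After char 1 ('N'=13): chars_in_quartet=2 acc=0xCCD bytes_emitted=0
After char 2 ('3'=55): chars_in_quartet=3 acc=0x33377 bytes_emitted=0
After char 3 ('h'=33): chars_in_quartet=4 acc=0xCCDDE1 -> emit CC DD E1, reset; bytes_emitted=3
After char 4 ('S'=18): chars_in_quartet=1 acc=0x12 bytes_emitted=3
After char 5 ('x'=49): chars_in_quartet=2 acc=0x4B1 bytes_emitted=3
After char 6 ('1'=53): chars_in_quartet=3 acc=0x12C75 bytes_emitted=3
After char 7 ('Z'=25): chars_in_quartet=4 acc=0x4B1D59 -> emit 4B 1D 59, reset; bytes_emitted=6
After char 8 ('c'=28): chars_in_quartet=1 acc=0x1C bytes_emitted=6
After char 9 ('d'=29): chars_in_quartet=2 acc=0x71D bytes_emitted=6
After char 10 ('x'=49): chars_in_quartet=3 acc=0x1C771 bytes_emitted=6
After char 11 ('5'=57): chars_in_quartet=4 acc=0x71DC79 -> emit 71 DC 79, reset; bytes_emitted=9
After char 12 ('7'=59): chars_in_quartet=1 acc=0x3B bytes_emitted=9
After char 13 ('g'=32): chars_in_quartet=2 acc=0xEE0 bytes_emitted=9
Padding '==': partial quartet acc=0xEE0 -> emit EE; bytes_emitted=10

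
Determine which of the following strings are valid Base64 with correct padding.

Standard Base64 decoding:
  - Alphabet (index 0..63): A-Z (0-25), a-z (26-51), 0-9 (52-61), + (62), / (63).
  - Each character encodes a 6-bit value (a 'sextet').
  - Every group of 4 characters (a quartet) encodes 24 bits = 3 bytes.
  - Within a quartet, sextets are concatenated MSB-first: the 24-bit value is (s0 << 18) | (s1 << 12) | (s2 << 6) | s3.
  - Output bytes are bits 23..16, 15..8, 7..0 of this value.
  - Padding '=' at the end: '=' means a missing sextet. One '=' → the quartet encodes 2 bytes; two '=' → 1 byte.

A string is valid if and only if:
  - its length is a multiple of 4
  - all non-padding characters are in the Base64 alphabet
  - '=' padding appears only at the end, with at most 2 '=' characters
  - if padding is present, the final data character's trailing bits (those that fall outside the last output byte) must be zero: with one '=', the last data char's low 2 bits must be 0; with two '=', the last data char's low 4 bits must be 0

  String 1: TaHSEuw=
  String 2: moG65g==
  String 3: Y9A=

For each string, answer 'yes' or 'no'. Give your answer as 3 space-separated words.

String 1: 'TaHSEuw=' → valid
String 2: 'moG65g==' → valid
String 3: 'Y9A=' → valid

Answer: yes yes yes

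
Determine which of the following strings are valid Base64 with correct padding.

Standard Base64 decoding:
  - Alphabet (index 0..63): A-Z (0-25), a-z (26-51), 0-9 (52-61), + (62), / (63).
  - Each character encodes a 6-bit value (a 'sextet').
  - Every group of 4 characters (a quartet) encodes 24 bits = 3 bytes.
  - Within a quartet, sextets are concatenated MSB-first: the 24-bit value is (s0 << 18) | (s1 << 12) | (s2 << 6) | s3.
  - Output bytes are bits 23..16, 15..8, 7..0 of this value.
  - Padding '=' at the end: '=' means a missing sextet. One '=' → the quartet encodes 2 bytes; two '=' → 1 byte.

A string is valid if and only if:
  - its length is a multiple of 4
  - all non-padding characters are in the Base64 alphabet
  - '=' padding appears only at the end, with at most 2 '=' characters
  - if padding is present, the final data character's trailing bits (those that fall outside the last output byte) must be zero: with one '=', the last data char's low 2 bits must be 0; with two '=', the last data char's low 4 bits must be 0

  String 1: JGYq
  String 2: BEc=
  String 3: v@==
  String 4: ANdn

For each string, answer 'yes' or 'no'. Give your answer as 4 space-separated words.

Answer: yes yes no yes

Derivation:
String 1: 'JGYq' → valid
String 2: 'BEc=' → valid
String 3: 'v@==' → invalid (bad char(s): ['@'])
String 4: 'ANdn' → valid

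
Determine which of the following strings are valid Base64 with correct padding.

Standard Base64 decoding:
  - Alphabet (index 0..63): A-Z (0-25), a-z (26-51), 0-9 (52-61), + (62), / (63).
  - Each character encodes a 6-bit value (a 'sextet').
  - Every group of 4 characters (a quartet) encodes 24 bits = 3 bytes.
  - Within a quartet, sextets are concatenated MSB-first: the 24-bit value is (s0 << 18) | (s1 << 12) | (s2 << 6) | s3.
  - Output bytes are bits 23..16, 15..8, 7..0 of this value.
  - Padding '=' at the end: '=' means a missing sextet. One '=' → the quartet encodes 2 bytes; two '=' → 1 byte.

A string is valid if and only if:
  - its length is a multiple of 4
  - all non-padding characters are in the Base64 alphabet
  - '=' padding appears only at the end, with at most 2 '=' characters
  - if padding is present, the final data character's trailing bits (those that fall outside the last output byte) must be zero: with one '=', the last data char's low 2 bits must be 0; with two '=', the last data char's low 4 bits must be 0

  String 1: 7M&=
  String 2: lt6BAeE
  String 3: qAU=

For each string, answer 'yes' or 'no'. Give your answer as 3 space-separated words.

String 1: '7M&=' → invalid (bad char(s): ['&'])
String 2: 'lt6BAeE' → invalid (len=7 not mult of 4)
String 3: 'qAU=' → valid

Answer: no no yes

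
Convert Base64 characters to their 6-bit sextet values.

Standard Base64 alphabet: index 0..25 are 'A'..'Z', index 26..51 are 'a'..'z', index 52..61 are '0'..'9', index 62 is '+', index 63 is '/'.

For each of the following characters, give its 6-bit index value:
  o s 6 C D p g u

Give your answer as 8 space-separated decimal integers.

'o': a..z range, 26 + ord('o') − ord('a') = 40
's': a..z range, 26 + ord('s') − ord('a') = 44
'6': 0..9 range, 52 + ord('6') − ord('0') = 58
'C': A..Z range, ord('C') − ord('A') = 2
'D': A..Z range, ord('D') − ord('A') = 3
'p': a..z range, 26 + ord('p') − ord('a') = 41
'g': a..z range, 26 + ord('g') − ord('a') = 32
'u': a..z range, 26 + ord('u') − ord('a') = 46

Answer: 40 44 58 2 3 41 32 46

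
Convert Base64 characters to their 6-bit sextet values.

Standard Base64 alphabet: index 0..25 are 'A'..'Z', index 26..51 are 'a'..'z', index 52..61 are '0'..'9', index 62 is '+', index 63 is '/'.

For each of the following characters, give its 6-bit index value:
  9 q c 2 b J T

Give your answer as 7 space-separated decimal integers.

'9': 0..9 range, 52 + ord('9') − ord('0') = 61
'q': a..z range, 26 + ord('q') − ord('a') = 42
'c': a..z range, 26 + ord('c') − ord('a') = 28
'2': 0..9 range, 52 + ord('2') − ord('0') = 54
'b': a..z range, 26 + ord('b') − ord('a') = 27
'J': A..Z range, ord('J') − ord('A') = 9
'T': A..Z range, ord('T') − ord('A') = 19

Answer: 61 42 28 54 27 9 19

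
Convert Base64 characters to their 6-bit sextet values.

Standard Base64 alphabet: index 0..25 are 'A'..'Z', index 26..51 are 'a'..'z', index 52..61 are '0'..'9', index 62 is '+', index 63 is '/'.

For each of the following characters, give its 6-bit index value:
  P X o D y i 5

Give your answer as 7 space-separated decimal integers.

'P': A..Z range, ord('P') − ord('A') = 15
'X': A..Z range, ord('X') − ord('A') = 23
'o': a..z range, 26 + ord('o') − ord('a') = 40
'D': A..Z range, ord('D') − ord('A') = 3
'y': a..z range, 26 + ord('y') − ord('a') = 50
'i': a..z range, 26 + ord('i') − ord('a') = 34
'5': 0..9 range, 52 + ord('5') − ord('0') = 57

Answer: 15 23 40 3 50 34 57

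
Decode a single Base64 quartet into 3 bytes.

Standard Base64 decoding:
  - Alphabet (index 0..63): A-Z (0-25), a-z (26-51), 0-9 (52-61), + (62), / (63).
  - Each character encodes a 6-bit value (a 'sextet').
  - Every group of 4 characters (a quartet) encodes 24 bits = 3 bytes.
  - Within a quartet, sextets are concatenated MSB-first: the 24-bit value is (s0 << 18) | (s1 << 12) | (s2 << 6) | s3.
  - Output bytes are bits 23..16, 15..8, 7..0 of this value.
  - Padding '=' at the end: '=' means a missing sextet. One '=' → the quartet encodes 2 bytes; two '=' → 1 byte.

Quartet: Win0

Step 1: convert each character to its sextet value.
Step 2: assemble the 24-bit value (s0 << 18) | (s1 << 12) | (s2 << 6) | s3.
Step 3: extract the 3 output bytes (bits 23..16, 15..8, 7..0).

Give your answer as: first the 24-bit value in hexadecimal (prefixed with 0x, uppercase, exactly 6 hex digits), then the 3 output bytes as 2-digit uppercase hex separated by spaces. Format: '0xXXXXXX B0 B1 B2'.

Sextets: W=22, i=34, n=39, 0=52
24-bit: (22<<18) | (34<<12) | (39<<6) | 52
      = 0x580000 | 0x022000 | 0x0009C0 | 0x000034
      = 0x5A29F4
Bytes: (v>>16)&0xFF=5A, (v>>8)&0xFF=29, v&0xFF=F4

Answer: 0x5A29F4 5A 29 F4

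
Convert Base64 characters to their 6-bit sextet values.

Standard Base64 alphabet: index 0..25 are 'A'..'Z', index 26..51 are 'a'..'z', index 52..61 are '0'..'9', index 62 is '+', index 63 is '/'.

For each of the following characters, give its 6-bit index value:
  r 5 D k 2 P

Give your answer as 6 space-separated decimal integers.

'r': a..z range, 26 + ord('r') − ord('a') = 43
'5': 0..9 range, 52 + ord('5') − ord('0') = 57
'D': A..Z range, ord('D') − ord('A') = 3
'k': a..z range, 26 + ord('k') − ord('a') = 36
'2': 0..9 range, 52 + ord('2') − ord('0') = 54
'P': A..Z range, ord('P') − ord('A') = 15

Answer: 43 57 3 36 54 15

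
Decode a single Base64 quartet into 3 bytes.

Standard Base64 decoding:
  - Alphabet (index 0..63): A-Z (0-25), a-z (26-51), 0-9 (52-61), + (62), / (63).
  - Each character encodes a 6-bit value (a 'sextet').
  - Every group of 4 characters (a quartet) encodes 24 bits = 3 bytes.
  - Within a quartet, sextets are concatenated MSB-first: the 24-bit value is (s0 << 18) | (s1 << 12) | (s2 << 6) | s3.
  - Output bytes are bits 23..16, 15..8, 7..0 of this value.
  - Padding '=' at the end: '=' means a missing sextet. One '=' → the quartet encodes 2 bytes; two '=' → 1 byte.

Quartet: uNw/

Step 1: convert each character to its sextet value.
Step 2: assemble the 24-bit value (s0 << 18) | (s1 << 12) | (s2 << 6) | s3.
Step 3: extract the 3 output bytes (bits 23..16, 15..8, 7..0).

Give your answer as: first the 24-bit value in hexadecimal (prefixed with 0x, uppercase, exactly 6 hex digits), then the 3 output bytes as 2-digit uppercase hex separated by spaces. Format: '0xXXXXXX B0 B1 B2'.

Answer: 0xB8DC3F B8 DC 3F

Derivation:
Sextets: u=46, N=13, w=48, /=63
24-bit: (46<<18) | (13<<12) | (48<<6) | 63
      = 0xB80000 | 0x00D000 | 0x000C00 | 0x00003F
      = 0xB8DC3F
Bytes: (v>>16)&0xFF=B8, (v>>8)&0xFF=DC, v&0xFF=3F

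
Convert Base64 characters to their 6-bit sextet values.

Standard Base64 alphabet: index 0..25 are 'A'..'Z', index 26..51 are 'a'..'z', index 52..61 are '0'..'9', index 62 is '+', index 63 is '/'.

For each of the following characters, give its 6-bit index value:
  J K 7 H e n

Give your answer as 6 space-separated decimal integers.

'J': A..Z range, ord('J') − ord('A') = 9
'K': A..Z range, ord('K') − ord('A') = 10
'7': 0..9 range, 52 + ord('7') − ord('0') = 59
'H': A..Z range, ord('H') − ord('A') = 7
'e': a..z range, 26 + ord('e') − ord('a') = 30
'n': a..z range, 26 + ord('n') − ord('a') = 39

Answer: 9 10 59 7 30 39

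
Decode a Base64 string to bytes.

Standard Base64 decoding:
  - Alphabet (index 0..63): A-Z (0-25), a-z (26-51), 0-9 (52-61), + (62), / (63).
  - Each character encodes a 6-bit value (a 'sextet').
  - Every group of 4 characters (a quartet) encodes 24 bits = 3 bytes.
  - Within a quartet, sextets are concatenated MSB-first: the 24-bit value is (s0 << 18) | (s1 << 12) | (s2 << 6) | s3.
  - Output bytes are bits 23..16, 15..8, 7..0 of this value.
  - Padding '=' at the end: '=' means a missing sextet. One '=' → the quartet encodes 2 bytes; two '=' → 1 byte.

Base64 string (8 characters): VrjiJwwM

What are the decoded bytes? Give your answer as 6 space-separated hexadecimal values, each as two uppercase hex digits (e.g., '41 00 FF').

Answer: 56 B8 E2 27 0C 0C

Derivation:
After char 0 ('V'=21): chars_in_quartet=1 acc=0x15 bytes_emitted=0
After char 1 ('r'=43): chars_in_quartet=2 acc=0x56B bytes_emitted=0
After char 2 ('j'=35): chars_in_quartet=3 acc=0x15AE3 bytes_emitted=0
After char 3 ('i'=34): chars_in_quartet=4 acc=0x56B8E2 -> emit 56 B8 E2, reset; bytes_emitted=3
After char 4 ('J'=9): chars_in_quartet=1 acc=0x9 bytes_emitted=3
After char 5 ('w'=48): chars_in_quartet=2 acc=0x270 bytes_emitted=3
After char 6 ('w'=48): chars_in_quartet=3 acc=0x9C30 bytes_emitted=3
After char 7 ('M'=12): chars_in_quartet=4 acc=0x270C0C -> emit 27 0C 0C, reset; bytes_emitted=6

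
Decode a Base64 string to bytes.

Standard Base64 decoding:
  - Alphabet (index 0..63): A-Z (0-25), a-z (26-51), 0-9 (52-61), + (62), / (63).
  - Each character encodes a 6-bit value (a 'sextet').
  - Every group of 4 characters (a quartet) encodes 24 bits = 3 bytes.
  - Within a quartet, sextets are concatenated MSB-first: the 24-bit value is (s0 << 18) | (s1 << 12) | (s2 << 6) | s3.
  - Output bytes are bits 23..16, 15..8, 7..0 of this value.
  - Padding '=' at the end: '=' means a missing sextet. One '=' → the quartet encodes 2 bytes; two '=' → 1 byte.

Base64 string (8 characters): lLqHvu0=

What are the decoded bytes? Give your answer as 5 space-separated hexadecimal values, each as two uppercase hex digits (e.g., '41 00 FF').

Answer: 94 BA 87 BE ED

Derivation:
After char 0 ('l'=37): chars_in_quartet=1 acc=0x25 bytes_emitted=0
After char 1 ('L'=11): chars_in_quartet=2 acc=0x94B bytes_emitted=0
After char 2 ('q'=42): chars_in_quartet=3 acc=0x252EA bytes_emitted=0
After char 3 ('H'=7): chars_in_quartet=4 acc=0x94BA87 -> emit 94 BA 87, reset; bytes_emitted=3
After char 4 ('v'=47): chars_in_quartet=1 acc=0x2F bytes_emitted=3
After char 5 ('u'=46): chars_in_quartet=2 acc=0xBEE bytes_emitted=3
After char 6 ('0'=52): chars_in_quartet=3 acc=0x2FBB4 bytes_emitted=3
Padding '=': partial quartet acc=0x2FBB4 -> emit BE ED; bytes_emitted=5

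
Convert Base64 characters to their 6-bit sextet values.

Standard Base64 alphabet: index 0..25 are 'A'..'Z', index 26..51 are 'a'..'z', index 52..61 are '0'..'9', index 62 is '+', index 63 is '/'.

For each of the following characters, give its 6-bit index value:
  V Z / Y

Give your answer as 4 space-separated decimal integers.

'V': A..Z range, ord('V') − ord('A') = 21
'Z': A..Z range, ord('Z') − ord('A') = 25
'/': index 63
'Y': A..Z range, ord('Y') − ord('A') = 24

Answer: 21 25 63 24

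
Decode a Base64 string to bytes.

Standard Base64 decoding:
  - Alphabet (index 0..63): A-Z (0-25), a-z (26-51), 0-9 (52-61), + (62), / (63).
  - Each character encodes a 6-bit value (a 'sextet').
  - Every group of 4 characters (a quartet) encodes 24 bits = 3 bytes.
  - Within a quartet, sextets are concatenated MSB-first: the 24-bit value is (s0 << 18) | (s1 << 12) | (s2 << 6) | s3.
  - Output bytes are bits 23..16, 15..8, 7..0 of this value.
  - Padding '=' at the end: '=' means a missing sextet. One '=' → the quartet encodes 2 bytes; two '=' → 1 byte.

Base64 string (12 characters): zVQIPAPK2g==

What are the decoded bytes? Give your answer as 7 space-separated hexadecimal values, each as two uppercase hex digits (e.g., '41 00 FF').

After char 0 ('z'=51): chars_in_quartet=1 acc=0x33 bytes_emitted=0
After char 1 ('V'=21): chars_in_quartet=2 acc=0xCD5 bytes_emitted=0
After char 2 ('Q'=16): chars_in_quartet=3 acc=0x33550 bytes_emitted=0
After char 3 ('I'=8): chars_in_quartet=4 acc=0xCD5408 -> emit CD 54 08, reset; bytes_emitted=3
After char 4 ('P'=15): chars_in_quartet=1 acc=0xF bytes_emitted=3
After char 5 ('A'=0): chars_in_quartet=2 acc=0x3C0 bytes_emitted=3
After char 6 ('P'=15): chars_in_quartet=3 acc=0xF00F bytes_emitted=3
After char 7 ('K'=10): chars_in_quartet=4 acc=0x3C03CA -> emit 3C 03 CA, reset; bytes_emitted=6
After char 8 ('2'=54): chars_in_quartet=1 acc=0x36 bytes_emitted=6
After char 9 ('g'=32): chars_in_quartet=2 acc=0xDA0 bytes_emitted=6
Padding '==': partial quartet acc=0xDA0 -> emit DA; bytes_emitted=7

Answer: CD 54 08 3C 03 CA DA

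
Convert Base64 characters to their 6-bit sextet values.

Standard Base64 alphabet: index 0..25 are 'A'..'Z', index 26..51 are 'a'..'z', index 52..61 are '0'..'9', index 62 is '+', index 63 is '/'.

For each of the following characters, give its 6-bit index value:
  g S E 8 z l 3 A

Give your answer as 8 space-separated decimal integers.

'g': a..z range, 26 + ord('g') − ord('a') = 32
'S': A..Z range, ord('S') − ord('A') = 18
'E': A..Z range, ord('E') − ord('A') = 4
'8': 0..9 range, 52 + ord('8') − ord('0') = 60
'z': a..z range, 26 + ord('z') − ord('a') = 51
'l': a..z range, 26 + ord('l') − ord('a') = 37
'3': 0..9 range, 52 + ord('3') − ord('0') = 55
'A': A..Z range, ord('A') − ord('A') = 0

Answer: 32 18 4 60 51 37 55 0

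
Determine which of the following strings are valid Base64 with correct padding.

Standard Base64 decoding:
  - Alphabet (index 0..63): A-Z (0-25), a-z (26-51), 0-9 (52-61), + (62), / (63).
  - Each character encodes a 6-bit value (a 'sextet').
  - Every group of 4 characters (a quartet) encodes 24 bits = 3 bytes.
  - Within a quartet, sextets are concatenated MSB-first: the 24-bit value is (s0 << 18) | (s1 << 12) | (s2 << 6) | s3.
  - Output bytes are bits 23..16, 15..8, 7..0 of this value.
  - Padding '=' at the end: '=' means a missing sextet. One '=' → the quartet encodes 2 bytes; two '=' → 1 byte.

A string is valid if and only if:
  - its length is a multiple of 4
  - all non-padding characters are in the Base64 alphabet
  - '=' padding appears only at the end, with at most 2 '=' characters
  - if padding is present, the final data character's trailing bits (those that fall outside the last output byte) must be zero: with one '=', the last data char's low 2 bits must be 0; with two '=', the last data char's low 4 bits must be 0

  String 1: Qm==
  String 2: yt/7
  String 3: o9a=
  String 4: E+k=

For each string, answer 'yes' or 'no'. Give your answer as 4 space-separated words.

String 1: 'Qm==' → invalid (bad trailing bits)
String 2: 'yt/7' → valid
String 3: 'o9a=' → invalid (bad trailing bits)
String 4: 'E+k=' → valid

Answer: no yes no yes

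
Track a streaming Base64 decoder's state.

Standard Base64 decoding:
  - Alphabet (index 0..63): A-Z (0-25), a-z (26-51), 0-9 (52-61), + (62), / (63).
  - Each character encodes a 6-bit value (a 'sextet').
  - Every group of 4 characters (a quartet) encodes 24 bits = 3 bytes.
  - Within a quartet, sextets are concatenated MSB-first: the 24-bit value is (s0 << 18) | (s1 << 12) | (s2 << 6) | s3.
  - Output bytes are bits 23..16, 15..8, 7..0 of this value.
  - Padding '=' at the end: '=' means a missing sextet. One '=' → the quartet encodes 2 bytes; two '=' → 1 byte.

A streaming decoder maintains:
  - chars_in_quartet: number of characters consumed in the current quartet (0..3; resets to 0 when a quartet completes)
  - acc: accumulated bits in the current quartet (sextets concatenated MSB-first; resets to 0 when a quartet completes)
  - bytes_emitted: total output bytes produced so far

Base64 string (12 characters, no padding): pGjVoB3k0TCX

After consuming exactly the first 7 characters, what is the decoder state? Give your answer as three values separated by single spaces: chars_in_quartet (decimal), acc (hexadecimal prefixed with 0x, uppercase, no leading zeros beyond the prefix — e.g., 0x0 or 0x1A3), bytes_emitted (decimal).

Answer: 3 0x28077 3

Derivation:
After char 0 ('p'=41): chars_in_quartet=1 acc=0x29 bytes_emitted=0
After char 1 ('G'=6): chars_in_quartet=2 acc=0xA46 bytes_emitted=0
After char 2 ('j'=35): chars_in_quartet=3 acc=0x291A3 bytes_emitted=0
After char 3 ('V'=21): chars_in_quartet=4 acc=0xA468D5 -> emit A4 68 D5, reset; bytes_emitted=3
After char 4 ('o'=40): chars_in_quartet=1 acc=0x28 bytes_emitted=3
After char 5 ('B'=1): chars_in_quartet=2 acc=0xA01 bytes_emitted=3
After char 6 ('3'=55): chars_in_quartet=3 acc=0x28077 bytes_emitted=3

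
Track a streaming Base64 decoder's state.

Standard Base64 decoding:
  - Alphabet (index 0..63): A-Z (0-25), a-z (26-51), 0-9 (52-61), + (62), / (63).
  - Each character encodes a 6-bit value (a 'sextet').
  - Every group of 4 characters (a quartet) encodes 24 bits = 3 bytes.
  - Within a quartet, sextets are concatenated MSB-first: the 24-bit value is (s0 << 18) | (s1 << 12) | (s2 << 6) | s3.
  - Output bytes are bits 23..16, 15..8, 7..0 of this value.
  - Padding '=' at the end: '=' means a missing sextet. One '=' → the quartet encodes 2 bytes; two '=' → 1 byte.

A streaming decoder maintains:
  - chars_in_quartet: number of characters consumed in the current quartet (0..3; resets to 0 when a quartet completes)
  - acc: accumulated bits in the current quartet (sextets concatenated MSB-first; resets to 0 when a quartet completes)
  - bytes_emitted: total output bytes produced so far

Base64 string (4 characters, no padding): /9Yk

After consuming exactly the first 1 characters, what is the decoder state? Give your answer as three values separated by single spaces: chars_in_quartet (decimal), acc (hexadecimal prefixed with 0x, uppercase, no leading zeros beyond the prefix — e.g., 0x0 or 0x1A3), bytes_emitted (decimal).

Answer: 1 0x3F 0

Derivation:
After char 0 ('/'=63): chars_in_quartet=1 acc=0x3F bytes_emitted=0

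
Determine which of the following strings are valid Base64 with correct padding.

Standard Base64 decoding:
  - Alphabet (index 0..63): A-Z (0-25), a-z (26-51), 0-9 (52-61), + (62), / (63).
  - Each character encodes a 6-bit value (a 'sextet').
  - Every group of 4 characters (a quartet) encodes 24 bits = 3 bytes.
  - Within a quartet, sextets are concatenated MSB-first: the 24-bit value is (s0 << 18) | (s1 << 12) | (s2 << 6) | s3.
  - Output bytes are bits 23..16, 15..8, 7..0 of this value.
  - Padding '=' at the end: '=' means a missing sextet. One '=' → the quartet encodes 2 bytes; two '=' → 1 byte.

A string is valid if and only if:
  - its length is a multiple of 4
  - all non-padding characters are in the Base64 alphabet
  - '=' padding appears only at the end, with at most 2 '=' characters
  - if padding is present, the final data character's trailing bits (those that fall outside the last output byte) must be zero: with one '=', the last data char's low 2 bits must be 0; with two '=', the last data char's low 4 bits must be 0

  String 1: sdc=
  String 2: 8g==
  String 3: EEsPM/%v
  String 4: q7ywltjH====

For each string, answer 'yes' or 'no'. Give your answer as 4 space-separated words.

String 1: 'sdc=' → valid
String 2: '8g==' → valid
String 3: 'EEsPM/%v' → invalid (bad char(s): ['%'])
String 4: 'q7ywltjH====' → invalid (4 pad chars (max 2))

Answer: yes yes no no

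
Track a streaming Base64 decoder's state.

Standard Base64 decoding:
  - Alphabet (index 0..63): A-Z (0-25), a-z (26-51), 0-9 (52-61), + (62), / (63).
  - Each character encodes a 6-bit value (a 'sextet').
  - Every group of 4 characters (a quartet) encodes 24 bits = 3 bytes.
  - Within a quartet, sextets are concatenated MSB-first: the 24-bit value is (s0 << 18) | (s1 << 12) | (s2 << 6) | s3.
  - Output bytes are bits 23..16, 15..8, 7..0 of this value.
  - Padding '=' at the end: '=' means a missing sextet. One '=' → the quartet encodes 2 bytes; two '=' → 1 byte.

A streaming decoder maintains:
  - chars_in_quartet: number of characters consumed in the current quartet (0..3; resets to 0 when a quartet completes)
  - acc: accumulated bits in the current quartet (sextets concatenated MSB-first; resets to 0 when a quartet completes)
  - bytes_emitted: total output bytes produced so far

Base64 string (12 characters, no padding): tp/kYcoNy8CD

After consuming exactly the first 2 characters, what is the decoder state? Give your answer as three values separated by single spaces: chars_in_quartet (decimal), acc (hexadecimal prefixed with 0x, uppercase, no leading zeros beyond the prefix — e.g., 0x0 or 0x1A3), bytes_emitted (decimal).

After char 0 ('t'=45): chars_in_quartet=1 acc=0x2D bytes_emitted=0
After char 1 ('p'=41): chars_in_quartet=2 acc=0xB69 bytes_emitted=0

Answer: 2 0xB69 0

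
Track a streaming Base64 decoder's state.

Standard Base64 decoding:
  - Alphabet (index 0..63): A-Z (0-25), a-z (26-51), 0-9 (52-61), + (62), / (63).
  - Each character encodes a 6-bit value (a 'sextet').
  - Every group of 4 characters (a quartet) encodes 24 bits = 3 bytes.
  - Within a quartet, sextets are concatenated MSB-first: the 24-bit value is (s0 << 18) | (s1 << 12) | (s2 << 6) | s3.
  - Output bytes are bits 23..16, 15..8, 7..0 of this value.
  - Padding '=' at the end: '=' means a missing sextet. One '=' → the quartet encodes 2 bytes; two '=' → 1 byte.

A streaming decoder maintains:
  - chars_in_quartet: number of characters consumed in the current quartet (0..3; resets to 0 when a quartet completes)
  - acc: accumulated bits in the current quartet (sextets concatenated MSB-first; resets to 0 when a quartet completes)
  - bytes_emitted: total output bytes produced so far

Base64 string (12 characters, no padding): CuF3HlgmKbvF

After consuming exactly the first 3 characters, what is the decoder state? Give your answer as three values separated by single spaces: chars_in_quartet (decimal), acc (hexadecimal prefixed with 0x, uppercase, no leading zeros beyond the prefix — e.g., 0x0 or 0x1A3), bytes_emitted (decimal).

After char 0 ('C'=2): chars_in_quartet=1 acc=0x2 bytes_emitted=0
After char 1 ('u'=46): chars_in_quartet=2 acc=0xAE bytes_emitted=0
After char 2 ('F'=5): chars_in_quartet=3 acc=0x2B85 bytes_emitted=0

Answer: 3 0x2B85 0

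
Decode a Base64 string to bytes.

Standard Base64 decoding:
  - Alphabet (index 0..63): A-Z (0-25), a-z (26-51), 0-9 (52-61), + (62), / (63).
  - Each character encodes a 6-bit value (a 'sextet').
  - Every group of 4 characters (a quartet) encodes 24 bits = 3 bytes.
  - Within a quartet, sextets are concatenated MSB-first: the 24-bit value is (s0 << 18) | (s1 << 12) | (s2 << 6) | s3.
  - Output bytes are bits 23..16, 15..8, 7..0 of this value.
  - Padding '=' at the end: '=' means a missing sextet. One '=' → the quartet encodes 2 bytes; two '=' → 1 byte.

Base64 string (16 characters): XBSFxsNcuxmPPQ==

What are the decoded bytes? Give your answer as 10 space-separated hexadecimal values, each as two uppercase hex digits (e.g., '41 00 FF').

After char 0 ('X'=23): chars_in_quartet=1 acc=0x17 bytes_emitted=0
After char 1 ('B'=1): chars_in_quartet=2 acc=0x5C1 bytes_emitted=0
After char 2 ('S'=18): chars_in_quartet=3 acc=0x17052 bytes_emitted=0
After char 3 ('F'=5): chars_in_quartet=4 acc=0x5C1485 -> emit 5C 14 85, reset; bytes_emitted=3
After char 4 ('x'=49): chars_in_quartet=1 acc=0x31 bytes_emitted=3
After char 5 ('s'=44): chars_in_quartet=2 acc=0xC6C bytes_emitted=3
After char 6 ('N'=13): chars_in_quartet=3 acc=0x31B0D bytes_emitted=3
After char 7 ('c'=28): chars_in_quartet=4 acc=0xC6C35C -> emit C6 C3 5C, reset; bytes_emitted=6
After char 8 ('u'=46): chars_in_quartet=1 acc=0x2E bytes_emitted=6
After char 9 ('x'=49): chars_in_quartet=2 acc=0xBB1 bytes_emitted=6
After char 10 ('m'=38): chars_in_quartet=3 acc=0x2EC66 bytes_emitted=6
After char 11 ('P'=15): chars_in_quartet=4 acc=0xBB198F -> emit BB 19 8F, reset; bytes_emitted=9
After char 12 ('P'=15): chars_in_quartet=1 acc=0xF bytes_emitted=9
After char 13 ('Q'=16): chars_in_quartet=2 acc=0x3D0 bytes_emitted=9
Padding '==': partial quartet acc=0x3D0 -> emit 3D; bytes_emitted=10

Answer: 5C 14 85 C6 C3 5C BB 19 8F 3D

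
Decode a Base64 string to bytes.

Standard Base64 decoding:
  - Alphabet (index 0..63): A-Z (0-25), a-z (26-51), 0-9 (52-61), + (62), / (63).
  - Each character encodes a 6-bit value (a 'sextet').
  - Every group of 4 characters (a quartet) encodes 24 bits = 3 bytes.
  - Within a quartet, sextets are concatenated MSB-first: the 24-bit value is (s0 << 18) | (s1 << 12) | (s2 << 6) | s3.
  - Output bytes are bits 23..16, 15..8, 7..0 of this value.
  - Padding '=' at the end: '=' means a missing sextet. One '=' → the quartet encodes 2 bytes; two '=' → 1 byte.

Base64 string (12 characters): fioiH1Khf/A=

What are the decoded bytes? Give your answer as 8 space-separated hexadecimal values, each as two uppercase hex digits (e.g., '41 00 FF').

Answer: 7E 2A 22 1F 52 A1 7F F0

Derivation:
After char 0 ('f'=31): chars_in_quartet=1 acc=0x1F bytes_emitted=0
After char 1 ('i'=34): chars_in_quartet=2 acc=0x7E2 bytes_emitted=0
After char 2 ('o'=40): chars_in_quartet=3 acc=0x1F8A8 bytes_emitted=0
After char 3 ('i'=34): chars_in_quartet=4 acc=0x7E2A22 -> emit 7E 2A 22, reset; bytes_emitted=3
After char 4 ('H'=7): chars_in_quartet=1 acc=0x7 bytes_emitted=3
After char 5 ('1'=53): chars_in_quartet=2 acc=0x1F5 bytes_emitted=3
After char 6 ('K'=10): chars_in_quartet=3 acc=0x7D4A bytes_emitted=3
After char 7 ('h'=33): chars_in_quartet=4 acc=0x1F52A1 -> emit 1F 52 A1, reset; bytes_emitted=6
After char 8 ('f'=31): chars_in_quartet=1 acc=0x1F bytes_emitted=6
After char 9 ('/'=63): chars_in_quartet=2 acc=0x7FF bytes_emitted=6
After char 10 ('A'=0): chars_in_quartet=3 acc=0x1FFC0 bytes_emitted=6
Padding '=': partial quartet acc=0x1FFC0 -> emit 7F F0; bytes_emitted=8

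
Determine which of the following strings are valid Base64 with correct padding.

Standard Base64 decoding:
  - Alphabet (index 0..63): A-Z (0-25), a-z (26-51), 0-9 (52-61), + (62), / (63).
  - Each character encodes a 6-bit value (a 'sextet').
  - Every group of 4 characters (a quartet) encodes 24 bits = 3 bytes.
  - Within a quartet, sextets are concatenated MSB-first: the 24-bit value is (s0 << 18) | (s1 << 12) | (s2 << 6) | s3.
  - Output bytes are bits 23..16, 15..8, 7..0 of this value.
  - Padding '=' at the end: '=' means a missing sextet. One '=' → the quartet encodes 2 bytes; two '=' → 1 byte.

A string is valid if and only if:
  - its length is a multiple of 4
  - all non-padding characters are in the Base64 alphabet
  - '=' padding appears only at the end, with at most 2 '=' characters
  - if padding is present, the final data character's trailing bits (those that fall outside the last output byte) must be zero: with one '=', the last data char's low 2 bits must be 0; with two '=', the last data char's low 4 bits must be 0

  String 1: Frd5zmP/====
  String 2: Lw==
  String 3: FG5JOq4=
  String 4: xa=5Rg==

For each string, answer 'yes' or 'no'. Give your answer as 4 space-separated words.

Answer: no yes yes no

Derivation:
String 1: 'Frd5zmP/====' → invalid (4 pad chars (max 2))
String 2: 'Lw==' → valid
String 3: 'FG5JOq4=' → valid
String 4: 'xa=5Rg==' → invalid (bad char(s): ['=']; '=' in middle)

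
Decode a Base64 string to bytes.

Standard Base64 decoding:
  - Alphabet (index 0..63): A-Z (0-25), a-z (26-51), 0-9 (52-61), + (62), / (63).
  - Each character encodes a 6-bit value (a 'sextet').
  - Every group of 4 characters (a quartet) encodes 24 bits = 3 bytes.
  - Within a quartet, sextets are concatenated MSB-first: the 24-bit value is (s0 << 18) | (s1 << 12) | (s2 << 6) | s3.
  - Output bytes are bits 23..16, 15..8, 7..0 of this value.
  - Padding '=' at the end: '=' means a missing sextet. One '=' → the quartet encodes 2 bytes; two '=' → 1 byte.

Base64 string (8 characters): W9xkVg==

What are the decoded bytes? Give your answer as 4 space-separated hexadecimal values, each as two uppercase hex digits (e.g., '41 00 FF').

Answer: 5B DC 64 56

Derivation:
After char 0 ('W'=22): chars_in_quartet=1 acc=0x16 bytes_emitted=0
After char 1 ('9'=61): chars_in_quartet=2 acc=0x5BD bytes_emitted=0
After char 2 ('x'=49): chars_in_quartet=3 acc=0x16F71 bytes_emitted=0
After char 3 ('k'=36): chars_in_quartet=4 acc=0x5BDC64 -> emit 5B DC 64, reset; bytes_emitted=3
After char 4 ('V'=21): chars_in_quartet=1 acc=0x15 bytes_emitted=3
After char 5 ('g'=32): chars_in_quartet=2 acc=0x560 bytes_emitted=3
Padding '==': partial quartet acc=0x560 -> emit 56; bytes_emitted=4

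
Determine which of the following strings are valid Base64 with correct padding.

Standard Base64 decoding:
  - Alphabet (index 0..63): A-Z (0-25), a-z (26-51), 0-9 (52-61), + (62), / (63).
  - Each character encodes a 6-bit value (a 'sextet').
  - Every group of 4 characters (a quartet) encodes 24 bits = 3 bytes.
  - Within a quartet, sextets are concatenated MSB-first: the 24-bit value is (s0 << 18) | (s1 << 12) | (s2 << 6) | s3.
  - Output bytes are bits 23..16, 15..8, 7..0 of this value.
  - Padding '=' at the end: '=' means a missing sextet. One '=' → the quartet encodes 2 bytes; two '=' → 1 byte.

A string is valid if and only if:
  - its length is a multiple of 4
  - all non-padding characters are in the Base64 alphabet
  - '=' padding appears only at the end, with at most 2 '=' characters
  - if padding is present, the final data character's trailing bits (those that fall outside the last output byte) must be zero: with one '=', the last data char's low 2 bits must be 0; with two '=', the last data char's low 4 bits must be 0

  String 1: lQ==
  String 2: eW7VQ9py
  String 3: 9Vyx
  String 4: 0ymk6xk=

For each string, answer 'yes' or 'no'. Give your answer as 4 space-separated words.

Answer: yes yes yes yes

Derivation:
String 1: 'lQ==' → valid
String 2: 'eW7VQ9py' → valid
String 3: '9Vyx' → valid
String 4: '0ymk6xk=' → valid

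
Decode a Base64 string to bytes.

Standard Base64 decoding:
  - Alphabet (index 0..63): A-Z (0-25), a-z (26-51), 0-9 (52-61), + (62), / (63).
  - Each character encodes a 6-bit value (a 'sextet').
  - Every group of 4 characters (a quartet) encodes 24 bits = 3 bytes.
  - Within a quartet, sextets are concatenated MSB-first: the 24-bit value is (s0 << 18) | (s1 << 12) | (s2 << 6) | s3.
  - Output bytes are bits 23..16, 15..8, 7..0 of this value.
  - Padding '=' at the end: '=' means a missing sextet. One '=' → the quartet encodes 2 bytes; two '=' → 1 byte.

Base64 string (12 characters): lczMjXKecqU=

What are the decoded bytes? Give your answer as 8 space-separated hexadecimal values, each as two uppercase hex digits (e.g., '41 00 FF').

After char 0 ('l'=37): chars_in_quartet=1 acc=0x25 bytes_emitted=0
After char 1 ('c'=28): chars_in_quartet=2 acc=0x95C bytes_emitted=0
After char 2 ('z'=51): chars_in_quartet=3 acc=0x25733 bytes_emitted=0
After char 3 ('M'=12): chars_in_quartet=4 acc=0x95CCCC -> emit 95 CC CC, reset; bytes_emitted=3
After char 4 ('j'=35): chars_in_quartet=1 acc=0x23 bytes_emitted=3
After char 5 ('X'=23): chars_in_quartet=2 acc=0x8D7 bytes_emitted=3
After char 6 ('K'=10): chars_in_quartet=3 acc=0x235CA bytes_emitted=3
After char 7 ('e'=30): chars_in_quartet=4 acc=0x8D729E -> emit 8D 72 9E, reset; bytes_emitted=6
After char 8 ('c'=28): chars_in_quartet=1 acc=0x1C bytes_emitted=6
After char 9 ('q'=42): chars_in_quartet=2 acc=0x72A bytes_emitted=6
After char 10 ('U'=20): chars_in_quartet=3 acc=0x1CA94 bytes_emitted=6
Padding '=': partial quartet acc=0x1CA94 -> emit 72 A5; bytes_emitted=8

Answer: 95 CC CC 8D 72 9E 72 A5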